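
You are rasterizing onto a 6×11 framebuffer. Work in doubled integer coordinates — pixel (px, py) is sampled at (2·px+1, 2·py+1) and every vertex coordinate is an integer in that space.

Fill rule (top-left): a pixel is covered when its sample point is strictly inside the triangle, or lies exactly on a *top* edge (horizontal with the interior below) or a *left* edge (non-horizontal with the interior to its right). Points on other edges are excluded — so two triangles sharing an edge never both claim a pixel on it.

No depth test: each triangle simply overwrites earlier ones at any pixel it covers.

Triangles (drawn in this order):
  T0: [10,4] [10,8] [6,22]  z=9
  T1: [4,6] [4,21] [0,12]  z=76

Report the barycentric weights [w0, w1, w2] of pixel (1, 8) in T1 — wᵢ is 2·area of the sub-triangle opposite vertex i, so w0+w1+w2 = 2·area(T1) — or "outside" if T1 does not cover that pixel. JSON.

T0:
  2·area = 16
  edge (10, 4)→(10, 8): d=(0,4) right/bottom  bias=-1
  edge (10, 8)→(6, 22): d=(-4,14) right/bottom  bias=-1
  edge (6, 22)→(10, 4): d=(4,-18) top-left  bias=+0
    (4,4)@(9, 9): e=[4,10,2] → #
    (5,4)@(11, 9): e=[-4,-18,38] → ·
    (4,5)@(9, 11): e=[4,2,10] → #
    (5,5)@(11, 11): e=[-4,-26,46] → ·
    (4,6)@(9, 13): e=[4,-6,18] → ·
  covered (2 px):
    · · · · · ·
    · · · · · ·
    · · · · · ·
    · · · · · ·
    · · · · # ·
    · · · · # ·
    · · · · · ·
    · · · · · ·
    · · · · · ·
    · · · · · ·
    · · · · · ·
T1:
  2·area = 60
  edge (4, 6)→(4, 21): d=(0,15) right/bottom  bias=-1
  edge (4, 21)→(0, 12): d=(-4,-9) top-left  bias=+0
  edge (0, 12)→(4, 6): d=(4,-6) top-left  bias=+0
    (1,4)@(3, 9): e=[15,39,6] → #
    (2,4)@(5, 9): e=[-15,57,18] → ·
    (0,5)@(1, 11): e=[45,13,2] → #
    (2,5)@(5, 11): e=[-15,49,26] → ·
    (0,6)@(1, 13): e=[45,5,10] → #
    (2,6)@(5, 13): e=[-15,41,34] → ·
    (0,7)@(1, 15): e=[45,-3,18] → ·
    (1,7)@(3, 15): e=[15,15,30] → #
    (2,7)@(5, 15): e=[-15,33,42] → ·
    (1,8)@(3, 17): e=[15,7,38] → #
    (2,8)@(5, 17): e=[-15,25,50] → ·
    (1,9)@(3, 19): e=[15,-1,46] → ·
  covered (7 px):
    · · · · · ·
    · · · · · ·
    · · · · · ·
    · · · · · ·
    · # · · · ·
    # # · · · ·
    # # · · · ·
    · # · · · ·
    · # · · · ·
    · · · · · ·
    · · · · · ·

Result: [7,38,15]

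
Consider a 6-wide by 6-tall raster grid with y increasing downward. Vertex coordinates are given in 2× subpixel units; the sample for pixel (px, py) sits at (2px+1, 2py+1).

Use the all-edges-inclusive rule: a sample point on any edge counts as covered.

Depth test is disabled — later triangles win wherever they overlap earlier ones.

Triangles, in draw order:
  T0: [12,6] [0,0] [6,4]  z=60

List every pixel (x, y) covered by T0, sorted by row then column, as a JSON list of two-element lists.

T0:
  2·area = 12  (B↔C swapped to make it positive)
  edge (12, 6)→(6, 4): d=(-6,-2) inclusive
  edge (6, 4)→(0, 0): d=(-6,-4) inclusive
  edge (0, 0)→(12, 6): d=(12,6) inclusive
    (1,1)@(3, 3): e=[0,-6,18] → ·  [on edge]
    (2,1)@(5, 3): e=[4,2,6] → █
    (3,1)@(7, 3): e=[8,10,-6] → ·
    (2,2)@(5, 5): e=[-8,-10,30] → ·
    (4,2)@(9, 5): e=[0,6,6] → █  [on edge]
    (5,2)@(11, 5): e=[4,14,-6] → ·
    (4,3)@(9, 7): e=[-12,-6,30] → ·
  covered (2 px):
    · · · · · ·
    · · █ · · ·
    · · · · █ ·
    · · · · · ·
    · · · · · ·
    · · · · · ·

Answer: [[2,1],[4,2]]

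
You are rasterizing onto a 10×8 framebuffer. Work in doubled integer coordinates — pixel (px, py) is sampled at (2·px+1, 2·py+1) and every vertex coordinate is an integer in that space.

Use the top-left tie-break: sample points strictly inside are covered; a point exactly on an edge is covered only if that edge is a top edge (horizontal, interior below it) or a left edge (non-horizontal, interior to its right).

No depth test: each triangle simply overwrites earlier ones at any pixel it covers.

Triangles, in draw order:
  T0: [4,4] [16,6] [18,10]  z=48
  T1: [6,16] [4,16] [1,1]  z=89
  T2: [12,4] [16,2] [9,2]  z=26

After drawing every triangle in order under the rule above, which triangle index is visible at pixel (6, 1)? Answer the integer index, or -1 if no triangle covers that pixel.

T0:
  2·area = 44
  edge (4, 4)→(16, 6): d=(12,2) right/bottom  bias=-1
  edge (16, 6)→(18, 10): d=(2,4) right/bottom  bias=-1
  edge (18, 10)→(4, 4): d=(-14,-6) top-left  bias=+0
    (3,2)@(7, 5): e=[6,34,4] → X
    (4,2)@(9, 5): e=[2,26,16] → X
    (5,2)@(11, 5): e=[-2,18,28] → .
    (3,3)@(7, 7): e=[30,38,-24] → .
    (4,3)@(9, 7): e=[26,30,-12] → .
    (5,3)@(11, 7): e=[22,22,0] → X  [on edge]
    (6,3)@(13, 7): e=[18,14,12] → X
    (7,3)@(15, 7): e=[14,6,24] → X
    (8,3)@(17, 7): e=[10,-2,36] → .
    (5,4)@(11, 9): e=[46,26,-28] → .
    (6,4)@(13, 9): e=[42,18,-16] → .
    (7,4)@(15, 9): e=[38,10,-4] → .
  covered (6 px):
    . . . . . . . . . .
    . . . . . . . . . .
    . . . X X . . . . .
    . . . . . X X X . .
    . . . . . . . . X .
    . . . . . . . . . .
    . . . . . . . . . .
    . . . . . . . . . .
T1:
  2·area = 30
  edge (6, 16)→(4, 16): d=(-2,0) right/bottom  bias=-1
  edge (4, 16)→(1, 1): d=(-3,-15) top-left  bias=+0
  edge (1, 1)→(6, 16): d=(5,15) right/bottom  bias=-1
    (0,0)@(1, 1): e=[30,0,0] → .  [on edge]
    (1,3)@(3, 7): e=[18,12,0] → .  [on edge]
    (1,4)@(3, 9): e=[14,6,10] → X
    (2,4)@(5, 9): e=[14,36,-20] → .
    (1,5)@(3, 11): e=[10,0,20] → X  [on edge]
    (2,5)@(5, 11): e=[10,30,-10] → .
    (1,6)@(3, 13): e=[6,-6,30] → .
    (2,6)@(5, 13): e=[6,24,0] → .  [on edge]
    (2,7)@(5, 15): e=[2,18,10] → X
    (3,7)@(7, 15): e=[2,48,-20] → .
  covered (3 px):
    . . . . . . . . . .
    . . . . . . . . . .
    . . . . . . . . . .
    . . . . . . . . . .
    . X . . . . . . . .
    . X . . . . . . . .
    . . . . . . . . . .
    . . X . . . . . . .
T2:
  2·area = 14  (B↔C swapped to make it positive)
  edge (12, 4)→(9, 2): d=(-3,-2) top-left  bias=+0
  edge (9, 2)→(16, 2): d=(7,0) top-left  bias=+0
  edge (16, 2)→(12, 4): d=(-4,2) right/bottom  bias=-1
    (5,1)@(11, 3): e=[1,7,6] → X
    (6,1)@(13, 3): e=[5,7,2] → X
    (7,1)@(15, 3): e=[9,7,-2] → .
    (5,2)@(11, 5): e=[-5,21,-2] → .
    (6,2)@(13, 5): e=[-1,21,-6] → .
  covered (2 px):
    . . . . . . . . . .
    . . . . . X X . . .
    . . . . . . . . . .
    . . . . . . . . . .
    . . . . . . . . . .
    . . . . . . . . . .
    . . . . . . . . . .
    . . . . . . . . . .

Z-buffer (winner per pixel, '.' = empty):
  . . . . . . . . . .
  . . . . . 2 2 . . .
  . . . 0 0 . . . . .
  . . . . . 0 0 0 . .
  . 1 . . . . . . 0 .
  . 1 . . . . . . . .
  . . . . . . . . . .
  . . 1 . . . . . . .

Result: 2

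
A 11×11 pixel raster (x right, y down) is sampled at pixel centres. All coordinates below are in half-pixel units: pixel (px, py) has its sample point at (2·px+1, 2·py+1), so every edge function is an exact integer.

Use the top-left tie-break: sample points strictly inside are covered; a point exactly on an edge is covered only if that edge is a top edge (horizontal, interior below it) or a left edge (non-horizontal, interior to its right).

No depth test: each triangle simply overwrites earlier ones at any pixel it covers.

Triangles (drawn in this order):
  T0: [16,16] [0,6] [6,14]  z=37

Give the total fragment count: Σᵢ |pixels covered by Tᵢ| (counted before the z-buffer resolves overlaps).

T0:
  2·area = 68  (B↔C swapped to make it positive)
  edge (16, 16)→(6, 14): d=(-10,-2) top-left  bias=+0
  edge (6, 14)→(0, 6): d=(-6,-8) top-left  bias=+0
  edge (0, 6)→(16, 16): d=(16,10) right/bottom  bias=-1
    (0,3)@(1, 7): e=[60,2,6] → X
    (1,3)@(3, 7): e=[64,18,-14] → .
    (0,4)@(1, 9): e=[40,-10,38] → .
    (1,4)@(3, 9): e=[44,6,18] → X
    (2,4)@(5, 9): e=[48,22,-2] → .
    (1,5)@(3, 11): e=[24,-6,50] → .
    (2,5)@(5, 11): e=[28,10,30] → X
    (3,5)@(7, 11): e=[32,26,10] → X
    (4,5)@(9, 11): e=[36,42,-10] → .
    (0,6)@(1, 13): e=[0,-34,102] → .  [on edge]
    (2,6)@(5, 13): e=[8,-2,62] → .
    (3,6)@(7, 13): e=[12,14,42] → X
    (5,7)@(11, 15): e=[0,34,34] → X  [on edge]
    (10,8)@(21, 17): e=[0,102,-34] → .  [on edge]
  covered (9 px):
    . . . . . . . . . . .
    . . . . . . . . . . .
    . . . . . . . . . . .
    X . . . . . . . . . .
    . X . . . . . . . . .
    . . X X . . . . . . .
    . . . X X X . . . . .
    . . . . . X X . . . .
    . . . . . . . . . . .
    . . . . . . . . . . .
    . . . . . . . . . . .

Final: 9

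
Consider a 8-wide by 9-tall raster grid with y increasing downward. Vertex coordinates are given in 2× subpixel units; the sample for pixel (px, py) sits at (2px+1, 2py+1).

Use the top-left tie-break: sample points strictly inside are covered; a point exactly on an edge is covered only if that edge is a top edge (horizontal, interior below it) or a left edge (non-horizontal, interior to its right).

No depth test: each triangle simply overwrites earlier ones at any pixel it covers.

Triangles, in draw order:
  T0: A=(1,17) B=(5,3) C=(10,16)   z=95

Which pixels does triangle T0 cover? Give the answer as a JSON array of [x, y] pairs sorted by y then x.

T0:
  2·area = 122
  edge (1, 17)→(5, 3): d=(4,-14) top-left  bias=+0
  edge (5, 3)→(10, 16): d=(5,13) right/bottom  bias=-1
  edge (10, 16)→(1, 17): d=(-9,1) right/bottom  bias=-1
    (2,1)@(5, 3): e=[0,0,122] → ·  [on edge]
    (2,2)@(5, 5): e=[8,10,104] → █
    (3,2)@(7, 5): e=[36,-16,102] → ·
    (2,3)@(5, 7): e=[16,20,86] → █
    (3,3)@(7, 7): e=[44,-6,84] → ·
    (2,4)@(5, 9): e=[24,30,68] → █
    (3,4)@(7, 9): e=[52,4,66] → █
    (4,4)@(9, 9): e=[80,-22,64] → ·
    (1,5)@(3, 11): e=[4,66,52] → █
    (4,5)@(9, 11): e=[88,-12,46] → ·
    (1,6)@(3, 13): e=[12,76,34] → █
    (4,6)@(9, 13): e=[96,-2,28] → ·
    (0,8)@(1, 17): e=[0,122,0] → ·  [on edge]
  covered (14 px):
    · · · · · · · ·
    · · · · · · · ·
    · · █ · · · · ·
    · · █ · · · · ·
    · · █ █ · · · ·
    · █ █ █ · · · ·
    · █ █ █ · · · ·
    · █ █ █ █ · · ·
    · · · · · · · ·

Final: [[2,2],[2,3],[2,4],[3,4],[1,5],[2,5],[3,5],[1,6],[2,6],[3,6],[1,7],[2,7],[3,7],[4,7]]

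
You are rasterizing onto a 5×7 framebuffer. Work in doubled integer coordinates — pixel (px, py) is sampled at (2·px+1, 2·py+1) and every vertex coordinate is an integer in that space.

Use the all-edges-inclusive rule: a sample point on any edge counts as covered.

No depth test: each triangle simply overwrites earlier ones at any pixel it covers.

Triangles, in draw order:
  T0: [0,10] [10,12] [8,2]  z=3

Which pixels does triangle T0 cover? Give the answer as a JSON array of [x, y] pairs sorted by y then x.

T0:
  2·area = 96  (B↔C swapped to make it positive)
  edge (0, 10)→(8, 2): d=(8,-8) inclusive
  edge (8, 2)→(10, 12): d=(2,10) inclusive
  edge (10, 12)→(0, 10): d=(-10,-2) inclusive
    (4,0)@(9, 1): e=[0,-12,108] → .  [on edge]
    (3,1)@(7, 3): e=[0,12,84] → X  [on edge]
    (4,1)@(9, 3): e=[16,-8,88] → .
    (2,2)@(5, 5): e=[0,36,60] → X  [on edge]
    (4,2)@(9, 5): e=[32,-4,68] → .
    (1,3)@(3, 7): e=[0,60,36] → X  [on edge]
    (4,3)@(9, 7): e=[48,0,48] → X  [on edge]
    (0,4)@(1, 9): e=[0,84,12] → X  [on edge]
    (0,5)@(1, 11): e=[16,88,-8] → .
    (1,5)@(3, 11): e=[32,68,-4] → .
    (2,5)@(5, 11): e=[48,48,0] → X  [on edge]
    (2,6)@(5, 13): e=[64,52,-20] → .
  covered (15 px):
    . . . . .
    . . . X .
    . . X X .
    . X X X X
    X X X X X
    . . X X X
    . . . . .

Result: [[3,1],[2,2],[3,2],[1,3],[2,3],[3,3],[4,3],[0,4],[1,4],[2,4],[3,4],[4,4],[2,5],[3,5],[4,5]]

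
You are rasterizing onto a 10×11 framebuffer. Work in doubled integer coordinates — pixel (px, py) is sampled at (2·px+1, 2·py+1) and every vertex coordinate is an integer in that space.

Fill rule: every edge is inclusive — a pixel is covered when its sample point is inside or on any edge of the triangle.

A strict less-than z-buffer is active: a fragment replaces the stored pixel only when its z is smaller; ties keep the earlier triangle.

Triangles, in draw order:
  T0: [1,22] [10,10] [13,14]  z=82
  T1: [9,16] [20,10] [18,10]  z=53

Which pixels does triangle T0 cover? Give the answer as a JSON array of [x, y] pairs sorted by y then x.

T0:
  2·area = 72
  edge (1, 22)→(10, 10): d=(9,-12) inclusive
  edge (10, 10)→(13, 14): d=(3,4) inclusive
  edge (13, 14)→(1, 22): d=(-12,8) inclusive
    (4,6)@(9, 13): e=[15,13,44] → #
    (5,6)@(11, 13): e=[39,5,28] → #
    (6,6)@(13, 13): e=[63,-3,12] → ·
    (3,7)@(7, 15): e=[9,27,36] → #
    (6,7)@(13, 15): e=[81,3,-12] → ·
    (2,8)@(5, 17): e=[3,41,28] → #
    (4,8)@(9, 17): e=[51,25,-4] → ·
    (5,8)@(11, 17): e=[75,17,-20] → ·
    (2,9)@(5, 19): e=[21,47,4] → #
    (3,9)@(7, 19): e=[45,39,-12] → ·
    (2,10)@(5, 21): e=[39,53,-20] → ·
  covered (8 px):
    · · · · · · · · · ·
    · · · · · · · · · ·
    · · · · · · · · · ·
    · · · · · · · · · ·
    · · · · · · · · · ·
    · · · · · · · · · ·
    · · · · # # · · · ·
    · · · # # # · · · ·
    · · # # · · · · · ·
    · · # · · · · · · ·
    · · · · · · · · · ·
T1:
  2·area = 12  (B↔C swapped to make it positive)
  edge (9, 16)→(18, 10): d=(9,-6) inclusive
  edge (18, 10)→(20, 10): d=(2,0) inclusive
  edge (20, 10)→(9, 16): d=(-11,6) inclusive
    (8,5)@(17, 11): e=[3,2,7] → #
    (9,5)@(19, 11): e=[15,2,-5] → ·
    (8,6)@(17, 13): e=[21,6,-15] → ·
  covered (1 px):
    · · · · · · · · · ·
    · · · · · · · · · ·
    · · · · · · · · · ·
    · · · · · · · · · ·
    · · · · · · · · · ·
    · · · · · · · · # ·
    · · · · · · · · · ·
    · · · · · · · · · ·
    · · · · · · · · · ·
    · · · · · · · · · ·
    · · · · · · · · · ·

Answer: [[4,6],[5,6],[3,7],[4,7],[5,7],[2,8],[3,8],[2,9]]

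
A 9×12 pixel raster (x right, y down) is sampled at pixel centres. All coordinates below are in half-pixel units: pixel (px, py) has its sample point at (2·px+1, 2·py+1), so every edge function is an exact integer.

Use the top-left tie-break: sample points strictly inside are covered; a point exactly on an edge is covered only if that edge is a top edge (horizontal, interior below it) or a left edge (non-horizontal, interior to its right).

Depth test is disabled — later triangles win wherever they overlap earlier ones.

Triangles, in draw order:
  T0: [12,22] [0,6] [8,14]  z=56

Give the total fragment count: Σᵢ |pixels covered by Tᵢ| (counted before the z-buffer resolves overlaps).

T0:
  2·area = 32
  edge (12, 22)→(0, 6): d=(-12,-16) top-left  bias=+0
  edge (0, 6)→(8, 14): d=(8,8) right/bottom  bias=-1
  edge (8, 14)→(12, 22): d=(4,8) right/bottom  bias=-1
    (0,3)@(1, 7): e=[4,0,28] → .  [on edge]
    (1,4)@(3, 9): e=[12,0,20] → .  [on edge]
    (2,5)@(5, 11): e=[20,0,12] → .  [on edge]
    (3,6)@(7, 13): e=[28,0,4] → .  [on edge]
    (3,7)@(7, 15): e=[4,16,12] → X
    (4,7)@(9, 15): e=[36,0,-4] → .  [on edge]
    (3,8)@(7, 17): e=[-20,32,20] → .
    (4,8)@(9, 17): e=[12,16,4] → X
    (5,8)@(11, 17): e=[44,0,-12] → .  [on edge]
    (4,9)@(9, 19): e=[-12,32,12] → .
    (6,9)@(13, 19): e=[52,0,-20] → .  [on edge]
    (7,10)@(15, 21): e=[60,0,-28] → .  [on edge]
    (8,11)@(17, 23): e=[68,0,-36] → .  [on edge]
  covered (2 px):
    . . . . . . . . .
    . . . . . . . . .
    . . . . . . . . .
    . . . . . . . . .
    . . . . . . . . .
    . . . . . . . . .
    . . . . . . . . .
    . . . X . . . . .
    . . . . X . . . .
    . . . . . . . . .
    . . . . . . . . .
    . . . . . . . . .

Final: 2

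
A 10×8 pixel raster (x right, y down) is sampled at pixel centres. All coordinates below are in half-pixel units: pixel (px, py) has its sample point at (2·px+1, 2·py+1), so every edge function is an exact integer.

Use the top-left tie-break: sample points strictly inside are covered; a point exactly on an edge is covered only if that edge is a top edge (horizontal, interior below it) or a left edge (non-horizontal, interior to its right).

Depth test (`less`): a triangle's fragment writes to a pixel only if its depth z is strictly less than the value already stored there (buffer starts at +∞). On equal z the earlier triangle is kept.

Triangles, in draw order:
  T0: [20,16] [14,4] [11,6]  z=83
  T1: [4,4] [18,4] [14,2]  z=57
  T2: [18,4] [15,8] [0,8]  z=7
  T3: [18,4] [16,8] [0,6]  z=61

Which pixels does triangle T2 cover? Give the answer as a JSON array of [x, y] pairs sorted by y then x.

T0:
  2·area = 48  (B↔C swapped to make it positive)
  edge (20, 16)→(11, 6): d=(-9,-10) top-left  bias=+0
  edge (11, 6)→(14, 4): d=(3,-2) top-left  bias=+0
  edge (14, 4)→(20, 16): d=(6,12) right/bottom  bias=-1
    (6,2)@(13, 5): e=[29,1,18] → X
    (7,2)@(15, 5): e=[49,5,-6] → .
    (6,3)@(13, 7): e=[11,7,30] → X
    (7,3)@(15, 7): e=[31,11,6] → X
    (8,3)@(17, 7): e=[51,15,-18] → .
    (6,4)@(13, 9): e=[-7,13,42] → .
    (7,4)@(15, 9): e=[13,17,18] → X
    (8,4)@(17, 9): e=[33,21,-6] → .
    (7,5)@(15, 11): e=[-5,23,30] → .
    (8,5)@(17, 11): e=[15,27,6] → X
    (9,5)@(19, 11): e=[35,31,-18] → .
    (8,6)@(17, 13): e=[-3,33,18] → .
  covered (5 px):
    . . . . . . . . . .
    . . . . . . . . . .
    . . . . . . X . . .
    . . . . . . X X . .
    . . . . . . . X . .
    . . . . . . . . X .
    . . . . . . . . . .
    . . . . . . . . . .
T1:
  2·area = 28  (B↔C swapped to make it positive)
  edge (4, 4)→(14, 2): d=(10,-2) top-left  bias=+0
  edge (14, 2)→(18, 4): d=(4,2) right/bottom  bias=-1
  edge (18, 4)→(4, 4): d=(-14,0) right/bottom  bias=-1
    (9,0)@(19, 1): e=[0,-14,42] → .  [on edge]
    (4,1)@(9, 3): e=[0,14,14] → X  [on edge]
    (5,1)@(11, 3): e=[4,10,14] → X
    (6,1)@(13, 3): e=[8,6,14] → X
    (7,1)@(15, 3): e=[12,2,14] → X
    (8,1)@(17, 3): e=[16,-2,14] → .
    (4,2)@(9, 5): e=[20,22,-14] → .
    (5,2)@(11, 5): e=[24,18,-14] → .
    (6,2)@(13, 5): e=[28,14,-14] → .
    (7,2)@(15, 5): e=[32,10,-14] → .
  covered (4 px):
    . . . . . . . . . .
    . . . . X X X X . .
    . . . . . . . . . .
    . . . . . . . . . .
    . . . . . . . . . .
    . . . . . . . . . .
    . . . . . . . . . .
    . . . . . . . . . .
T2:
  2·area = 60
  edge (18, 4)→(15, 8): d=(-3,4) right/bottom  bias=-1
  edge (15, 8)→(0, 8): d=(-15,0) right/bottom  bias=-1
  edge (0, 8)→(18, 4): d=(18,-4) top-left  bias=+0
    (7,2)@(15, 5): e=[9,45,6] → X
    (8,2)@(17, 5): e=[1,45,14] → X
    (9,2)@(19, 5): e=[-7,45,22] → .
    (2,3)@(5, 7): e=[43,15,2] → X
    (3,3)@(7, 7): e=[35,15,10] → X
    (4,3)@(9, 7): e=[27,15,18] → X
    (5,3)@(11, 7): e=[19,15,26] → X
    (6,3)@(13, 7): e=[11,15,34] → X
    (8,3)@(17, 7): e=[-5,15,50] → .
    (2,4)@(5, 9): e=[37,-15,38] → .
    (3,4)@(7, 9): e=[29,-15,46] → .
    (4,4)@(9, 9): e=[21,-15,54] → .
  covered (8 px):
    . . . . . . . . . .
    . . . . . . . . . .
    . . . . . . . X X .
    . . X X X X X X . .
    . . . . . . . . . .
    . . . . . . . . . .
    . . . . . . . . . .
    . . . . . . . . . .
T3:
  2·area = 68
  edge (18, 4)→(16, 8): d=(-2,4) right/bottom  bias=-1
  edge (16, 8)→(0, 6): d=(-16,-2) top-left  bias=+0
  edge (0, 6)→(18, 4): d=(18,-2) top-left  bias=+0
    (4,2)@(9, 5): e=[34,34,0] → X  [on edge]
    (5,2)@(11, 5): e=[26,38,4] → X
    (6,2)@(13, 5): e=[18,42,8] → X
    (7,2)@(15, 5): e=[10,46,12] → X
    (8,2)@(17, 5): e=[2,50,16] → X
    (9,2)@(19, 5): e=[-6,54,20] → .
    (4,3)@(9, 7): e=[30,2,36] → X
    (8,3)@(17, 7): e=[-2,18,52] → .
    (4,4)@(9, 9): e=[26,-30,72] → .
    (5,4)@(11, 9): e=[18,-26,76] → .
    (6,4)@(13, 9): e=[10,-22,80] → .
    (7,4)@(15, 9): e=[2,-18,84] → .
  covered (9 px):
    . . . . . . . . . .
    . . . . . . . . . .
    . . . . X X X X X .
    . . . . X X X X . .
    . . . . . . . . . .
    . . . . . . . . . .
    . . . . . . . . . .
    . . . . . . . . . .

Final: [[7,2],[8,2],[2,3],[3,3],[4,3],[5,3],[6,3],[7,3]]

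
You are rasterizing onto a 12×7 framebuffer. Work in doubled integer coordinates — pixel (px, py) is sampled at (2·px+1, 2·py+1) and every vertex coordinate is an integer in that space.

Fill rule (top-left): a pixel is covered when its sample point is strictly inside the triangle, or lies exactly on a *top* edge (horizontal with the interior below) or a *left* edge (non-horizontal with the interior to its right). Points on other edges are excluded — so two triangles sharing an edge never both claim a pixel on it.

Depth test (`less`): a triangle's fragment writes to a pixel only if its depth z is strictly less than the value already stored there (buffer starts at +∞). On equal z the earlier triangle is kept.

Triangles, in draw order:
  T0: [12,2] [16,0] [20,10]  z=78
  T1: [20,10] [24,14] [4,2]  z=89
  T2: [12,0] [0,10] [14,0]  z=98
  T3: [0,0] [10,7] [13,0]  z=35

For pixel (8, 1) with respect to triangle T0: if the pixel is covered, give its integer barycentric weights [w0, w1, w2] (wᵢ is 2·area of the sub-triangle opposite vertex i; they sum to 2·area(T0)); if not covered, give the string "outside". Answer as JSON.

T0:
  2·area = 48
  edge (12, 2)→(16, 0): d=(4,-2) top-left  bias=+0
  edge (16, 0)→(20, 10): d=(4,10) right/bottom  bias=-1
  edge (20, 10)→(12, 2): d=(-8,-8) top-left  bias=+0
    (5,0)@(11, 1): e=[-6,54,0] → ·  [on edge]
    (7,0)@(15, 1): e=[2,14,32] → #
    (8,0)@(17, 1): e=[6,-6,48] → ·
    (6,1)@(13, 3): e=[6,42,0] → #  [on edge]
    (8,1)@(17, 3): e=[14,2,32] → #
    (9,1)@(19, 3): e=[18,-18,48] → ·
    (6,2)@(13, 5): e=[14,50,-16] → ·
    (7,2)@(15, 5): e=[18,30,0] → #  [on edge]
    (9,2)@(19, 5): e=[26,-10,32] → ·
    (7,3)@(15, 7): e=[26,38,-16] → ·
    (8,3)@(17, 7): e=[30,18,0] → #  [on edge]
    (9,3)@(19, 7): e=[34,-2,16] → ·
    (9,4)@(19, 9): e=[42,6,0] → #  [on edge]
    (10,5)@(21, 11): e=[54,-6,0] → ·  [on edge]
    (11,6)@(23, 13): e=[66,-18,0] → ·  [on edge]
  covered (8 px):
    · · · · · · · # · · · ·
    · · · · · · # # # · · ·
    · · · · · · · # # · · ·
    · · · · · · · · # · · ·
    · · · · · · · · · # · ·
    · · · · · · · · · · · ·
    · · · · · · · · · · · ·
T1:
  2·area = 32
  edge (20, 10)→(24, 14): d=(4,4) right/bottom  bias=-1
  edge (24, 14)→(4, 2): d=(-20,-12) top-left  bias=+0
  edge (4, 2)→(20, 10): d=(16,8) right/bottom  bias=-1
    (5,0)@(11, 1): e=[0,104,-72] → ·  [on edge]
    (6,1)@(13, 3): e=[0,88,-56] → ·  [on edge]
    (4,2)@(9, 5): e=[24,0,8] → #  [on edge]
    (5,2)@(11, 5): e=[16,24,-8] → ·
    (7,2)@(15, 5): e=[0,72,-40] → ·  [on edge]
    (4,3)@(9, 7): e=[32,-40,40] → ·
    (6,3)@(13, 7): e=[16,8,8] → #
    (7,3)@(15, 7): e=[8,32,-8] → ·
    (8,3)@(17, 7): e=[0,56,-24] → ·  [on edge]
    (6,4)@(13, 9): e=[24,-32,40] → ·
    (8,4)@(17, 9): e=[8,16,8] → #
    (9,4)@(19, 9): e=[0,40,-8] → ·  [on edge]
    (9,5)@(19, 11): e=[8,0,24] → #  [on edge]
    (10,5)@(21, 11): e=[0,24,8] → ·  [on edge]
    (11,6)@(23, 13): e=[0,8,24] → ·  [on edge]
  covered (4 px):
    · · · · · · · · · · · ·
    · · · · · · · · · · · ·
    · · · · # · · · · · · ·
    · · · · · · # · · · · ·
    · · · · · · · · # · · ·
    · · · · · · · · · # · ·
    · · · · · · · · · · · ·
T2:
  2·area = 20  (B↔C swapped to make it positive)
  edge (12, 0)→(14, 0): d=(2,0) top-left  bias=+0
  edge (14, 0)→(0, 10): d=(-14,10) right/bottom  bias=-1
  edge (0, 10)→(12, 0): d=(12,-10) top-left  bias=+0
    (5,0)@(11, 1): e=[2,16,2] → #
    (6,0)@(13, 1): e=[2,-4,22] → ·
    (4,1)@(9, 3): e=[6,8,6] → #
    (5,1)@(11, 3): e=[6,-12,26] → ·
    (3,2)@(7, 5): e=[10,0,10] → ·  [on edge]
    (4,2)@(9, 5): e=[10,-20,30] → ·
  covered (2 px):
    · · · · · # · · · · · ·
    · · · · # · · · · · · ·
    · · · · · · · · · · · ·
    · · · · · · · · · · · ·
    · · · · · · · · · · · ·
    · · · · · · · · · · · ·
    · · · · · · · · · · · ·
T3:
  2·area = 91  (B↔C swapped to make it positive)
  edge (0, 0)→(13, 0): d=(13,0) top-left  bias=+0
  edge (13, 0)→(10, 7): d=(-3,7) right/bottom  bias=-1
  edge (10, 7)→(0, 0): d=(-10,-7) top-left  bias=+0
    (1,0)@(3, 1): e=[13,67,11] → #
    (2,0)@(5, 1): e=[13,53,25] → #
    (3,0)@(7, 1): e=[13,39,39] → #
    (4,0)@(9, 1): e=[13,25,53] → #
    (5,0)@(11, 1): e=[13,11,67] → #
    (6,0)@(13, 1): e=[13,-3,81] → ·
    (1,1)@(3, 3): e=[39,61,-9] → ·
    (2,1)@(5, 3): e=[39,47,5] → #
    (6,1)@(13, 3): e=[39,-9,61] → ·
    (2,2)@(5, 5): e=[65,41,-15] → ·
    (3,2)@(7, 5): e=[65,27,-1] → ·
    (4,2)@(9, 5): e=[65,13,13] → #
  covered (10 px):
    · # # # # # · · · · · ·
    · · # # # # · · · · · ·
    · · · · # · · · · · · ·
    · · · · · · · · · · · ·
    · · · · · · · · · · · ·
    · · · · · · · · · · · ·
    · · · · · · · · · · · ·

Answer: [2,32,14]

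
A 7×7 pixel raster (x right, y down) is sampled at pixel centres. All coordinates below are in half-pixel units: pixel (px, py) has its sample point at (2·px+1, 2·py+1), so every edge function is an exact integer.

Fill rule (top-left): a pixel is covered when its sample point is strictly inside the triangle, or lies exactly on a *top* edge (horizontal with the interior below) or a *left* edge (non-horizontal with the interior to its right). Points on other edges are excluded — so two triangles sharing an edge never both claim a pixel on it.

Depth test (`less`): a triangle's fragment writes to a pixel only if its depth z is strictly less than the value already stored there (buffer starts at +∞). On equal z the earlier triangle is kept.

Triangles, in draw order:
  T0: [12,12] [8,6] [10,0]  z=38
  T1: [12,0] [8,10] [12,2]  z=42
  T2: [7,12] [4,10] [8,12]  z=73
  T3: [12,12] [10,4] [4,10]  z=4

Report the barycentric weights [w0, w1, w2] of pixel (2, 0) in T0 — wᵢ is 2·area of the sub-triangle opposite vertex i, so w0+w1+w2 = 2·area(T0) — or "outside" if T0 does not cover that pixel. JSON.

T0:
  2·area = 36
  edge (12, 12)→(8, 6): d=(-4,-6) top-left  bias=+0
  edge (8, 6)→(10, 0): d=(2,-6) top-left  bias=+0
  edge (10, 0)→(12, 12): d=(2,12) right/bottom  bias=-1
    (4,1)@(9, 3): e=[18,0,18] → X  [on edge]
    (5,1)@(11, 3): e=[30,12,-6] → .
    (4,2)@(9, 5): e=[10,4,22] → X
    (5,2)@(11, 5): e=[22,16,-2] → .
    (4,3)@(9, 7): e=[2,8,26] → X
    (5,3)@(11, 7): e=[14,20,2] → X
    (6,3)@(13, 7): e=[26,32,-22] → .
    (3,4)@(7, 9): e=[-18,0,54] → .  [on edge]
    (4,4)@(9, 9): e=[-6,12,30] → .
    (5,4)@(11, 9): e=[6,24,6] → X
    (6,4)@(13, 9): e=[18,36,-18] → .
    (5,5)@(11, 11): e=[-2,28,10] → .
  covered (5 px):
    . . . . . . .
    . . . . X . .
    . . . . X . .
    . . . . X X .
    . . . . . X .
    . . . . . . .
    . . . . . . .
T1:
  2·area = 8  (B↔C swapped to make it positive)
  edge (12, 0)→(12, 2): d=(0,2) right/bottom  bias=-1
  edge (12, 2)→(8, 10): d=(-4,8) right/bottom  bias=-1
  edge (8, 10)→(12, 0): d=(4,-10) top-left  bias=+0
    (5,1)@(11, 3): e=[2,4,2] → X
    (6,1)@(13, 3): e=[-2,-12,22] → .
    (5,2)@(11, 5): e=[2,-4,10] → .
  covered (1 px):
    . . . . . . .
    . . . . . X .
    . . . . . . .
    . . . . . . .
    . . . . . . .
    . . . . . . .
    . . . . . . .
T2:
  2·area = 2
  edge (7, 12)→(4, 10): d=(-3,-2) top-left  bias=+0
  edge (4, 10)→(8, 12): d=(4,2) right/bottom  bias=-1
  edge (8, 12)→(7, 12): d=(-1,0) right/bottom  bias=-1
  covered (0 px):
    . . . . . . .
    . . . . . . .
    . . . . . . .
    . . . . . . .
    . . . . . . .
    . . . . . . .
    . . . . . . .
T3:
  2·area = 60  (B↔C swapped to make it positive)
  edge (12, 12)→(4, 10): d=(-8,-2) top-left  bias=+0
  edge (4, 10)→(10, 4): d=(6,-6) top-left  bias=+0
  edge (10, 4)→(12, 12): d=(2,8) right/bottom  bias=-1
    (6,0)@(13, 1): e=[90,0,-30] → .  [on edge]
    (5,1)@(11, 3): e=[70,0,-10] → .  [on edge]
    (4,2)@(9, 5): e=[50,0,10] → X  [on edge]
    (5,2)@(11, 5): e=[54,12,-6] → .
    (3,3)@(7, 7): e=[30,0,30] → X  [on edge]
    (5,3)@(11, 7): e=[38,24,-2] → .
    (2,4)@(5, 9): e=[10,0,50] → X  [on edge]
    (5,4)@(11, 9): e=[22,36,2] → X
    (6,4)@(13, 9): e=[26,48,-14] → .
    (1,5)@(3, 11): e=[-10,0,70] → .  [on edge]
    (2,5)@(5, 11): e=[-6,12,54] → .
    (3,5)@(7, 11): e=[-2,24,38] → .
    (0,6)@(1, 13): e=[-30,0,90] → .  [on edge]
  covered (9 px):
    . . . . . . .
    . . . . . . .
    . . . . X . .
    . . . X X . .
    . . X X X X .
    . . . . X X .
    . . . . . . .

Result: "outside"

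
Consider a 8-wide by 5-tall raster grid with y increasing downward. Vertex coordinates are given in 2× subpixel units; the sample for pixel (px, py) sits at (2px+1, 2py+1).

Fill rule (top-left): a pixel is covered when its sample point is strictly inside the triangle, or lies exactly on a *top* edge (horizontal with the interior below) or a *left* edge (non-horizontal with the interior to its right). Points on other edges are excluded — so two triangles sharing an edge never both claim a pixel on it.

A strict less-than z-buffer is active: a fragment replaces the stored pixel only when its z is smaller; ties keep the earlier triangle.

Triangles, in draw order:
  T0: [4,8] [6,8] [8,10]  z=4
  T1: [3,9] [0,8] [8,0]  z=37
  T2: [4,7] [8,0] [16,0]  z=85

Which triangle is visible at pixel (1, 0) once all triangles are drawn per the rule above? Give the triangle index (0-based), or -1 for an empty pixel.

T0:
  2·area = 4
  edge (4, 8)→(6, 8): d=(2,0) top-left  bias=+0
  edge (6, 8)→(8, 10): d=(2,2) right/bottom  bias=-1
  edge (8, 10)→(4, 8): d=(-4,-2) top-left  bias=+0
    (0,1)@(1, 3): e=[-10,0,14] → ·  [on edge]
    (1,2)@(3, 5): e=[-6,0,10] → ·  [on edge]
    (2,3)@(5, 7): e=[-2,0,6] → ·  [on edge]
    (3,4)@(7, 9): e=[2,0,2] → ·  [on edge]
  covered (0 px):
    · · · · · · · ·
    · · · · · · · ·
    · · · · · · · ·
    · · · · · · · ·
    · · · · · · · ·
T1:
  2·area = 32
  edge (3, 9)→(0, 8): d=(-3,-1) top-left  bias=+0
  edge (0, 8)→(8, 0): d=(8,-8) top-left  bias=+0
  edge (8, 0)→(3, 9): d=(-5,9) right/bottom  bias=-1
    (3,0)@(7, 1): e=[28,0,4] → #  [on edge]
    (4,0)@(9, 1): e=[30,16,-14] → ·
    (2,1)@(5, 3): e=[20,0,12] → #  [on edge]
    (3,1)@(7, 3): e=[22,16,-6] → ·
    (1,2)@(3, 5): e=[12,0,20] → #  [on edge]
    (3,2)@(7, 5): e=[16,32,-16] → ·
    (0,3)@(1, 7): e=[4,0,28] → #  [on edge]
    (2,3)@(5, 7): e=[8,32,-8] → ·
    (0,4)@(1, 9): e=[-2,16,18] → ·
    (1,4)@(3, 9): e=[0,32,0] → ·  [on edge]
  covered (6 px):
    · · · # · · · ·
    · · # · · · · ·
    · # # · · · · ·
    # # · · · · · ·
    · · · · · · · ·
T2:
  2·area = 56
  edge (4, 7)→(8, 0): d=(4,-7) top-left  bias=+0
  edge (8, 0)→(16, 0): d=(8,0) top-left  bias=+0
  edge (16, 0)→(4, 7): d=(-12,7) right/bottom  bias=-1
    (4,0)@(9, 1): e=[11,8,37] → #
    (5,0)@(11, 1): e=[25,8,23] → #
    (6,0)@(13, 1): e=[39,8,9] → #
    (7,0)@(15, 1): e=[53,8,-5] → ·
    (3,1)@(7, 3): e=[5,24,27] → #
    (5,1)@(11, 3): e=[33,24,-1] → ·
    (6,1)@(13, 3): e=[47,24,-15] → ·
    (3,2)@(7, 5): e=[13,40,3] → #
    (4,2)@(9, 5): e=[27,40,-11] → ·
    (3,3)@(7, 7): e=[21,56,-21] → ·
  covered (6 px):
    · · · · # # # ·
    · · · # # · · ·
    · · · # · · · ·
    · · · · · · · ·
    · · · · · · · ·

Z-buffer (winner per pixel, '.' = empty):
  . . . 1 2 2 2 .
  . . 1 2 2 . . .
  . 1 1 2 . . . .
  1 1 . . . . . .
  . . . . . . . .

Answer: -1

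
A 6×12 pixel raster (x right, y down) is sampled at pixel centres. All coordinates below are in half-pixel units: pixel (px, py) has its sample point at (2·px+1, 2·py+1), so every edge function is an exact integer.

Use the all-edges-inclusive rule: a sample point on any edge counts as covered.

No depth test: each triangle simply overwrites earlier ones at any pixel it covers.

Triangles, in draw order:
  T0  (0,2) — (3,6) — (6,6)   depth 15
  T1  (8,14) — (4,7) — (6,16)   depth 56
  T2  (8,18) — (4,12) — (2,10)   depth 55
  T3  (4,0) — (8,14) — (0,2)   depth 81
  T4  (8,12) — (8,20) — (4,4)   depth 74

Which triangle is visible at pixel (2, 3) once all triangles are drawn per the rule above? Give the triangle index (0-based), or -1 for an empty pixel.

T0:
  2·area = 12  (B↔C swapped to make it positive)
  edge (0, 2)→(6, 6): d=(6,4) inclusive
  edge (6, 6)→(3, 6): d=(-3,0) inclusive
  edge (3, 6)→(0, 2): d=(-3,-4) inclusive
    (0,1)@(1, 3): e=[2,9,1] → X
    (1,1)@(3, 3): e=[-6,9,9] → .
    (0,2)@(1, 5): e=[14,3,-5] → .
    (1,2)@(3, 5): e=[6,3,3] → X
    (2,2)@(5, 5): e=[-2,3,11] → .
    (1,3)@(3, 7): e=[18,-3,-3] → .
  covered (2 px):
    . . . . . .
    X . . . . .
    . X . . . .
    . . . . . .
    . . . . . .
    . . . . . .
    . . . . . .
    . . . . . .
    . . . . . .
    . . . . . .
    . . . . . .
    . . . . . .
T1:
  2·area = 22  (B↔C swapped to make it positive)
  edge (8, 14)→(6, 16): d=(-2,2) inclusive
  edge (6, 16)→(4, 7): d=(-2,-9) inclusive
  edge (4, 7)→(8, 14): d=(4,7) inclusive
    (2,4)@(5, 9): e=[16,5,1] → X
    (3,4)@(7, 9): e=[12,23,-13] → .
    (2,5)@(5, 11): e=[12,1,9] → X
    (3,5)@(7, 11): e=[8,19,-5] → .
    (5,5)@(11, 11): e=[0,55,-33] → .  [on edge]
    (2,6)@(5, 13): e=[8,-3,17] → .
    (3,6)@(7, 13): e=[4,15,3] → X
    (4,6)@(9, 13): e=[0,33,-11] → .  [on edge]
    (3,7)@(7, 15): e=[0,11,11] → X  [on edge]
    (4,7)@(9, 15): e=[-4,29,-3] → .
    (2,8)@(5, 17): e=[0,-11,33] → .  [on edge]
    (3,8)@(7, 17): e=[-4,7,19] → .
    (1,9)@(3, 19): e=[0,-33,55] → .  [on edge]
    (0,10)@(1, 21): e=[0,-55,77] → .  [on edge]
  covered (4 px):
    . . . . . .
    . . . . . .
    . . . . . .
    . . . . . .
    . . X . . .
    . . X . . .
    . . . X . .
    . . . X . .
    . . . . . .
    . . . . . .
    . . . . . .
    . . . . . .
T2:
  2·area = 4  (B↔C swapped to make it positive)
  edge (8, 18)→(2, 10): d=(-6,-8) inclusive
  edge (2, 10)→(4, 12): d=(2,2) inclusive
  edge (4, 12)→(8, 18): d=(4,6) inclusive
    (0,4)@(1, 9): e=[-2,0,6] → .  [on edge]
    (1,5)@(3, 11): e=[2,0,2] → X  [on edge]
    (2,5)@(5, 11): e=[18,-4,-10] → .
    (1,6)@(3, 13): e=[-10,4,10] → .
    (2,6)@(5, 13): e=[6,0,-2] → .  [on edge]
    (3,7)@(7, 15): e=[10,0,-6] → .  [on edge]
    (4,8)@(9, 17): e=[14,0,-10] → .  [on edge]
    (5,9)@(11, 19): e=[18,0,-14] → .  [on edge]
  covered (1 px):
    . . . . . .
    . . . . . .
    . . . . . .
    . . . . . .
    . . . . . .
    . X . . . .
    . . . . . .
    . . . . . .
    . . . . . .
    . . . . . .
    . . . . . .
    . . . . . .
T3:
  2·area = 64
  edge (4, 0)→(8, 14): d=(4,14) inclusive
  edge (8, 14)→(0, 2): d=(-8,-12) inclusive
  edge (0, 2)→(4, 0): d=(4,-2) inclusive
    (1,0)@(3, 1): e=[18,44,2] → X
    (2,0)@(5, 1): e=[-10,68,6] → .
    (0,1)@(1, 3): e=[54,4,6] → X
    (2,1)@(5, 3): e=[-2,52,14] → .
    (0,2)@(1, 5): e=[62,-12,14] → .
    (1,2)@(3, 5): e=[34,12,18] → X
    (2,2)@(5, 5): e=[6,36,22] → X
    (3,2)@(7, 5): e=[-22,60,26] → .
    (1,3)@(3, 7): e=[42,-4,26] → .
    (2,3)@(5, 7): e=[14,20,30] → X
    (3,3)@(7, 7): e=[-14,44,34] → .
    (2,4)@(5, 9): e=[22,4,38] → X
  covered (8 px):
    . X . . . .
    X X . . . .
    . X X . . .
    . . X . . .
    . . X . . .
    . . . X . .
    . . . . . .
    . . . . . .
    . . . . . .
    . . . . . .
    . . . . . .
    . . . . . .
T4:
  2·area = 32
  edge (8, 12)→(8, 20): d=(0,8) inclusive
  edge (8, 20)→(4, 4): d=(-4,-16) inclusive
  edge (4, 4)→(8, 12): d=(4,8) inclusive
    (2,3)@(5, 7): e=[24,4,4] → X
    (3,3)@(7, 7): e=[8,36,-12] → .
    (2,4)@(5, 9): e=[24,-4,12] → .
    (3,5)@(7, 11): e=[8,20,4] → X
    (4,5)@(9, 11): e=[-8,52,-12] → .
    (3,6)@(7, 13): e=[8,12,12] → X
    (4,6)@(9, 13): e=[-8,44,-4] → .
    (3,7)@(7, 15): e=[8,4,20] → X
    (4,7)@(9, 15): e=[-8,36,4] → .
    (3,8)@(7, 17): e=[8,-4,28] → .
  covered (4 px):
    . . . . . .
    . . . . . .
    . . . . . .
    . . X . . .
    . . . . . .
    . . . X . .
    . . . X . .
    . . . X . .
    . . . . . .
    . . . . . .
    . . . . . .
    . . . . . .

Z-buffer (winner per pixel, '.' = empty):
  . 3 . . . .
  3 3 . . . .
  . 3 3 . . .
  . . 4 . . .
  . . 3 . . .
  . 2 1 4 . .
  . . . 4 . .
  . . . 4 . .
  . . . . . .
  . . . . . .
  . . . . . .
  . . . . . .

Result: 4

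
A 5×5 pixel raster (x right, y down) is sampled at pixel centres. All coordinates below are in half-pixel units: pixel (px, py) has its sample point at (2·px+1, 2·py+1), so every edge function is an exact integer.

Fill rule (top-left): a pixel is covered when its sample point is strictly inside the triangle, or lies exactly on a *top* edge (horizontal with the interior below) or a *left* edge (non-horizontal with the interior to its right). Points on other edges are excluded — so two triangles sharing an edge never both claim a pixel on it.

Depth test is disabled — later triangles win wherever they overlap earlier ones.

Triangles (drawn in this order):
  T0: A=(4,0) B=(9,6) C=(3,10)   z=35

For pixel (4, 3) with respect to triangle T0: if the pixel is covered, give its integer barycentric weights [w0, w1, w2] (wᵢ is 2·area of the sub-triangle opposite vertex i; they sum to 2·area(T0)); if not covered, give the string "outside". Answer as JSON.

T0:
  2·area = 56
  edge (4, 0)→(9, 6): d=(5,6) right/bottom  bias=-1
  edge (9, 6)→(3, 10): d=(-6,4) right/bottom  bias=-1
  edge (3, 10)→(4, 0): d=(1,-10) top-left  bias=+0
    (2,1)@(5, 3): e=[9,34,13] → █
    (3,1)@(7, 3): e=[-3,26,33] → ·
    (2,2)@(5, 5): e=[19,22,15] → █
    (3,2)@(7, 5): e=[7,14,35] → █
    (4,2)@(9, 5): e=[-5,6,55] → ·
    (2,3)@(5, 7): e=[29,10,17] → █
    (4,3)@(9, 7): e=[5,-6,57] → ·
    (2,4)@(5, 9): e=[39,-2,19] → ·
    (3,4)@(7, 9): e=[27,-10,39] → ·
  covered (5 px):
    · · · · ·
    · · █ · ·
    · · █ █ ·
    · · █ █ ·
    · · · · ·

Final: "outside"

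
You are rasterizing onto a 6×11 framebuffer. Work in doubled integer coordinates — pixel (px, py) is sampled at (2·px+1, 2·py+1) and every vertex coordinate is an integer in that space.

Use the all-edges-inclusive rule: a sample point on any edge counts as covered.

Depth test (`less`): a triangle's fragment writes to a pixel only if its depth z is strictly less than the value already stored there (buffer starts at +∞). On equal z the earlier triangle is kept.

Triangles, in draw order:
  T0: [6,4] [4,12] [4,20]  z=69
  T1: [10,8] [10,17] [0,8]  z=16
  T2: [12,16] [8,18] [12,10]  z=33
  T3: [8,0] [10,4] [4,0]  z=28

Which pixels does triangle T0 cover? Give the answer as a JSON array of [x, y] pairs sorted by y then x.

T0:
  2·area = 16  (B↔C swapped to make it positive)
  edge (6, 4)→(4, 20): d=(-2,16) inclusive
  edge (4, 20)→(4, 12): d=(0,-8) inclusive
  edge (4, 12)→(6, 4): d=(2,-8) inclusive
    (2,4)@(5, 9): e=[6,8,2] → █
    (3,4)@(7, 9): e=[-26,24,18] → ·
    (2,5)@(5, 11): e=[2,8,6] → █
    (3,5)@(7, 11): e=[-30,24,22] → ·
    (2,6)@(5, 13): e=[-2,8,10] → ·
  covered (2 px):
    · · · · · ·
    · · · · · ·
    · · · · · ·
    · · · · · ·
    · · █ · · ·
    · · █ · · ·
    · · · · · ·
    · · · · · ·
    · · · · · ·
    · · · · · ·
    · · · · · ·
T1:
  2·area = 90
  edge (10, 8)→(10, 17): d=(0,9) inclusive
  edge (10, 17)→(0, 8): d=(-10,-9) inclusive
  edge (0, 8)→(10, 8): d=(10,0) inclusive
    (1,4)@(3, 9): e=[63,17,10] → █
    (2,4)@(5, 9): e=[45,35,10] → █
    (3,4)@(7, 9): e=[27,53,10] → █
    (4,4)@(9, 9): e=[9,71,10] → █
    (5,4)@(11, 9): e=[-9,89,10] → ·
    (1,5)@(3, 11): e=[63,-3,30] → ·
    (2,5)@(5, 11): e=[45,15,30] → █
    (5,5)@(11, 11): e=[-9,69,30] → ·
    (2,6)@(5, 13): e=[45,-5,50] → ·
    (3,6)@(7, 13): e=[27,13,50] → █
    (5,6)@(11, 13): e=[-9,49,50] → ·
    (3,7)@(7, 15): e=[27,-7,70] → ·
  covered (10 px):
    · · · · · ·
    · · · · · ·
    · · · · · ·
    · · · · · ·
    · █ █ █ █ ·
    · · █ █ █ ·
    · · · █ █ ·
    · · · · █ ·
    · · · · · ·
    · · · · · ·
    · · · · · ·
T2:
  2·area = 24
  edge (12, 16)→(8, 18): d=(-4,2) inclusive
  edge (8, 18)→(12, 10): d=(4,-8) inclusive
  edge (12, 10)→(12, 16): d=(0,6) inclusive
    (5,6)@(11, 13): e=[14,4,6] → █
    (5,7)@(11, 15): e=[6,12,6] → █
    (4,8)@(9, 17): e=[2,4,18] → █
    (5,8)@(11, 17): e=[-2,20,6] → ·
    (4,9)@(9, 19): e=[-6,12,18] → ·
  covered (3 px):
    · · · · · ·
    · · · · · ·
    · · · · · ·
    · · · · · ·
    · · · · · ·
    · · · · · ·
    · · · · · █
    · · · · · █
    · · · · █ ·
    · · · · · ·
    · · · · · ·
T3:
  2·area = 16
  edge (8, 0)→(10, 4): d=(2,4) inclusive
  edge (10, 4)→(4, 0): d=(-6,-4) inclusive
  edge (4, 0)→(8, 0): d=(4,0) inclusive
    (3,0)@(7, 1): e=[6,6,4] → █
    (4,0)@(9, 1): e=[-2,14,4] → ·
    (3,1)@(7, 3): e=[10,-6,12] → ·
    (4,1)@(9, 3): e=[2,2,12] → █
    (5,1)@(11, 3): e=[-6,10,12] → ·
    (4,2)@(9, 5): e=[6,-10,20] → ·
  covered (2 px):
    · · · █ · ·
    · · · · █ ·
    · · · · · ·
    · · · · · ·
    · · · · · ·
    · · · · · ·
    · · · · · ·
    · · · · · ·
    · · · · · ·
    · · · · · ·
    · · · · · ·

Final: [[2,4],[2,5]]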